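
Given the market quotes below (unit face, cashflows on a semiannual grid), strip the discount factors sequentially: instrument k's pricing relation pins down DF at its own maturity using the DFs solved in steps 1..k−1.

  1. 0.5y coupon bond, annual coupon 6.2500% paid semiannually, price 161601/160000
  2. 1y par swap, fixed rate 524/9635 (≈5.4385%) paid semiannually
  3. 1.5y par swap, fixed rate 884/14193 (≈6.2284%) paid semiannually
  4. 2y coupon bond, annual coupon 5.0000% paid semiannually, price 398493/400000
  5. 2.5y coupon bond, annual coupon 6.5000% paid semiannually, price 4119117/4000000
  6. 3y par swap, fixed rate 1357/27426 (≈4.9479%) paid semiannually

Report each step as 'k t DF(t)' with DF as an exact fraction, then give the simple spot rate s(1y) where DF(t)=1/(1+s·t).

step 1 [0.5y] bond c/2=1/32: DF=(161601/160000 − 1/32·(0))/(1+1/32) = 4897/5000 ≈ 0.979400
step 2 [1y] swap r/2=262/9635: DF=(1 − 262/9635·(0.979400))/(1+262/9635) = 2369/2500 ≈ 0.947600
step 3 [1.5y] swap r/2=442/14193: DF=(1 − 442/14193·(0.979400+0.947600))/(1+442/14193) = 2279/2500 ≈ 0.911600
step 4 [2y] bond c/2=1/40: DF=(398493/400000 − 1/40·(0.979400+0.947600+0.911600))/(1+1/40) = 9027/10000 ≈ 0.902700
step 5 [2.5y] bond c/2=13/400: DF=(4119117/4000000 − 13/400·(0.979400+0.947600+0.911600+0.902700))/(1+13/400) = 2199/2500 ≈ 0.879600
step 6 [3y] swap r/2=1357/54852: DF=(1 − 1357/54852·(0.979400+0.947600+0.911600+0.902700+0.879600))/(1+1357/54852) = 8643/10000 ≈ 0.864300

1 1/2 4897/5000
2 1 2369/2500
3 3/2 2279/2500
4 2 9027/10000
5 5/2 2199/2500
6 3 8643/10000
s(1y) = (1/(2369/2500) − 1)/(1) = 131/2369 ≈ 5.5298%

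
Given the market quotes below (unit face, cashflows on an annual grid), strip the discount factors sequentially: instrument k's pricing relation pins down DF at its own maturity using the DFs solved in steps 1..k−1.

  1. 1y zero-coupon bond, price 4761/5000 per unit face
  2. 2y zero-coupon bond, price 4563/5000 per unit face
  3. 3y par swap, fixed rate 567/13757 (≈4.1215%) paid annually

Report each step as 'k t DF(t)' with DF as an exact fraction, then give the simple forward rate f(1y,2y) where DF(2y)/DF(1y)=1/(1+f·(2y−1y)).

step 1 [1y] zero: DF = P = 4761/5000 ≈ 0.952200
step 2 [2y] zero: DF = P = 4563/5000 ≈ 0.912600
step 3 [3y] swap r/1=567/13757: DF=(1 − 567/13757·(0.952200+0.912600))/(1+567/13757) = 4433/5000 ≈ 0.886600

1 1 4761/5000
2 2 4563/5000
3 3 4433/5000
f(1y,2y) = ((4761/5000)/(4563/5000) − 1)/(1) = 22/507 ≈ 4.3393%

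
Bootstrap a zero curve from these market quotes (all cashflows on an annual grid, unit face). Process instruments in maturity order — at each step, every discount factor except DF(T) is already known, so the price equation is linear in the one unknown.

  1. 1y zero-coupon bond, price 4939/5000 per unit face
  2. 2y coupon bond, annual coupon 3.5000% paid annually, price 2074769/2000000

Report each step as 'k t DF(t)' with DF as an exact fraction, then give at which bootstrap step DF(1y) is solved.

step 1 [1y] zero: DF = P = 4939/5000 ≈ 0.987800
step 2 [2y] bond c/1=7/200: DF=(2074769/2000000 − 7/200·(0.987800))/(1+7/200) = 9689/10000 ≈ 0.968900

1 1 4939/5000
2 2 9689/10000
DF(1y) is solved at step 1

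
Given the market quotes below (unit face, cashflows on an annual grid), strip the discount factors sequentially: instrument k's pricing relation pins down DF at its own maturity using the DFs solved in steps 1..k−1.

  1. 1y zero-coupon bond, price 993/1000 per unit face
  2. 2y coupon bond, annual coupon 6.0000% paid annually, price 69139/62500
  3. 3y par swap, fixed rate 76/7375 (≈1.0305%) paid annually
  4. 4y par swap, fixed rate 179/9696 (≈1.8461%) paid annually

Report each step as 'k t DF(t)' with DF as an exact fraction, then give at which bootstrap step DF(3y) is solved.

1 1 993/1000
2 2 4937/5000
3 3 606/625
4 4 2321/2500
DF(3y) is solved at step 3

step 1 [1y] zero: DF = P = 993/1000 ≈ 0.993000
step 2 [2y] bond c/1=3/50: DF=(69139/62500 − 3/50·(0.993000))/(1+3/50) = 4937/5000 ≈ 0.987400
step 3 [3y] swap r/1=76/7375: DF=(1 − 76/7375·(0.993000+0.987400))/(1+76/7375) = 606/625 ≈ 0.969600
step 4 [4y] swap r/1=179/9696: DF=(1 − 179/9696·(0.993000+0.987400+0.969600))/(1+179/9696) = 2321/2500 ≈ 0.928400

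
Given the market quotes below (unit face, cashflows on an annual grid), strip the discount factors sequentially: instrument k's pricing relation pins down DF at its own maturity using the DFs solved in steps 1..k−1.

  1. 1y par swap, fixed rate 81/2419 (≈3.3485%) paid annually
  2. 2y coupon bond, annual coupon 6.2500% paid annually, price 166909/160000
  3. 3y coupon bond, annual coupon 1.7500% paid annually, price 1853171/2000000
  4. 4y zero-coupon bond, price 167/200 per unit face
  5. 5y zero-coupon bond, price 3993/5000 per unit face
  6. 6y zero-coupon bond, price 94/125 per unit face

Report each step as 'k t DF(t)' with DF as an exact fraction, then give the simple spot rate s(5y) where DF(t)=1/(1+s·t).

step 1 [1y] swap r/1=81/2419: DF=(1 − 81/2419·(0))/(1+81/2419) = 2419/2500 ≈ 0.967600
step 2 [2y] bond c/1=1/16: DF=(166909/160000 − 1/16·(0.967600))/(1+1/16) = 9249/10000 ≈ 0.924900
step 3 [3y] bond c/1=7/400: DF=(1853171/2000000 − 7/400·(0.967600+0.924900))/(1+7/400) = 8781/10000 ≈ 0.878100
step 4 [4y] zero: DF = P = 167/200 ≈ 0.835000
step 5 [5y] zero: DF = P = 3993/5000 ≈ 0.798600
step 6 [6y] zero: DF = P = 94/125 ≈ 0.752000

1 1 2419/2500
2 2 9249/10000
3 3 8781/10000
4 4 167/200
5 5 3993/5000
6 6 94/125
s(5y) = (1/(3993/5000) − 1)/(5) = 1007/19965 ≈ 5.0438%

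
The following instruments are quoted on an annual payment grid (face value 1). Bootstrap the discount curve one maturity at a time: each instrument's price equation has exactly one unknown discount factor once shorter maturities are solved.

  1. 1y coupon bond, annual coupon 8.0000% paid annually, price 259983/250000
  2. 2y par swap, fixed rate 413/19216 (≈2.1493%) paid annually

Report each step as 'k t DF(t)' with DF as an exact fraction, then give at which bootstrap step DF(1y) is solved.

step 1 [1y] bond c/1=2/25: DF=(259983/250000 − 2/25·(0))/(1+2/25) = 9629/10000 ≈ 0.962900
step 2 [2y] swap r/1=413/19216: DF=(1 − 413/19216·(0.962900))/(1+413/19216) = 9587/10000 ≈ 0.958700

1 1 9629/10000
2 2 9587/10000
DF(1y) is solved at step 1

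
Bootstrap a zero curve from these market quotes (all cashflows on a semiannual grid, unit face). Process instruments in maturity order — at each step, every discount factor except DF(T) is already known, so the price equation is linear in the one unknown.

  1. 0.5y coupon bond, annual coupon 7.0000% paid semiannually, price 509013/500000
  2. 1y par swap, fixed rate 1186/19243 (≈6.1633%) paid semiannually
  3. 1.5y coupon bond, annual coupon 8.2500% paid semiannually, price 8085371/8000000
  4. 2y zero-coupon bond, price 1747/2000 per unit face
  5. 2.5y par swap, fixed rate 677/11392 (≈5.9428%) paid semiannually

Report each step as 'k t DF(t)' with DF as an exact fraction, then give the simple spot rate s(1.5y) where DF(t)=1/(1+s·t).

step 1 [0.5y] bond c/2=7/200: DF=(509013/500000 − 7/200·(0))/(1+7/200) = 2459/2500 ≈ 0.983600
step 2 [1y] swap r/2=593/19243: DF=(1 − 593/19243·(0.983600))/(1+593/19243) = 9407/10000 ≈ 0.940700
step 3 [1.5y] bond c/2=33/800: DF=(8085371/8000000 − 33/800·(0.983600+0.940700))/(1+33/800) = 559/625 ≈ 0.894400
step 4 [2y] zero: DF = P = 1747/2000 ≈ 0.873500
step 5 [2.5y] swap r/2=677/22784: DF=(1 − 677/22784·(0.983600+0.940700+0.894400+0.873500))/(1+677/22784) = 4323/5000 ≈ 0.864600

1 1/2 2459/2500
2 1 9407/10000
3 3/2 559/625
4 2 1747/2000
5 5/2 4323/5000
s(1.5y) = (1/(559/625) − 1)/(3/2) = 44/559 ≈ 7.8712%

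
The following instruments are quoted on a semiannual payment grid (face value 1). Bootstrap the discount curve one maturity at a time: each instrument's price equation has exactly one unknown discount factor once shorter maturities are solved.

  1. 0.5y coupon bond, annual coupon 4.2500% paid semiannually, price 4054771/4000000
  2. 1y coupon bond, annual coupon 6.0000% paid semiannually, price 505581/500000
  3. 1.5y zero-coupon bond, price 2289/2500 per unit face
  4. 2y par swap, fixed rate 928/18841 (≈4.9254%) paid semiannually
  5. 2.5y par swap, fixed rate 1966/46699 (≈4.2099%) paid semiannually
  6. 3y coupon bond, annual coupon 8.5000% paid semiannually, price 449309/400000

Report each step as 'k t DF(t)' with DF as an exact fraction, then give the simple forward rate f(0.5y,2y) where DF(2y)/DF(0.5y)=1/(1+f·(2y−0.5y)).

step 1 [0.5y] bond c/2=17/800: DF=(4054771/4000000 − 17/800·(0))/(1+17/800) = 4963/5000 ≈ 0.992600
step 2 [1y] bond c/2=3/100: DF=(505581/500000 − 3/100·(0.992600))/(1+3/100) = 1191/1250 ≈ 0.952800
step 3 [1.5y] zero: DF = P = 2289/2500 ≈ 0.915600
step 4 [2y] swap r/2=464/18841: DF=(1 − 464/18841·(0.992600+0.952800+0.915600))/(1+464/18841) = 567/625 ≈ 0.907200
step 5 [2.5y] swap r/2=983/46699: DF=(1 − 983/46699·(0.992600+0.952800+0.915600+0.907200))/(1+983/46699) = 9017/10000 ≈ 0.901700
step 6 [3y] bond c/2=17/400: DF=(449309/400000 − 17/400·(0.992600+0.952800+0.915600+0.907200+0.901700))/(1+17/400) = 8871/10000 ≈ 0.887100

1 1/2 4963/5000
2 1 1191/1250
3 3/2 2289/2500
4 2 567/625
5 5/2 9017/10000
6 3 8871/10000
f(0.5y,2y) = ((4963/5000)/(567/625) − 1)/(3/2) = 61/972 ≈ 6.2757%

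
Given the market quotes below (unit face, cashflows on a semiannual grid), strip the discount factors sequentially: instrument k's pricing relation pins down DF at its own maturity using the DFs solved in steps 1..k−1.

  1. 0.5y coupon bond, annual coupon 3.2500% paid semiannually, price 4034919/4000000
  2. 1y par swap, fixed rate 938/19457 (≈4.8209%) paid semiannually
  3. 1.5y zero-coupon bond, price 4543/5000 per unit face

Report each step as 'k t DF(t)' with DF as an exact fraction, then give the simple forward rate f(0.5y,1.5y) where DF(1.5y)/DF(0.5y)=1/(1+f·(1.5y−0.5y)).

1 1/2 4963/5000
2 1 9531/10000
3 3/2 4543/5000
f(0.5y,1.5y) = ((4963/5000)/(4543/5000) − 1)/(1) = 60/649 ≈ 9.2450%

step 1 [0.5y] bond c/2=13/800: DF=(4034919/4000000 − 13/800·(0))/(1+13/800) = 4963/5000 ≈ 0.992600
step 2 [1y] swap r/2=469/19457: DF=(1 − 469/19457·(0.992600))/(1+469/19457) = 9531/10000 ≈ 0.953100
step 3 [1.5y] zero: DF = P = 4543/5000 ≈ 0.908600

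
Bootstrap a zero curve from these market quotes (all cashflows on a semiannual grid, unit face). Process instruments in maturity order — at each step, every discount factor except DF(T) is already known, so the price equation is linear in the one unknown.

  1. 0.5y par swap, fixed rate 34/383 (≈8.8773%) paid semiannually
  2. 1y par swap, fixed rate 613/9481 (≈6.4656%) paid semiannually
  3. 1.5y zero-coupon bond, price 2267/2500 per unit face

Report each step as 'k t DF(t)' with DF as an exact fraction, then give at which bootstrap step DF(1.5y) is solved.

step 1 [0.5y] swap r/2=17/383: DF=(1 − 17/383·(0))/(1+17/383) = 383/400 ≈ 0.957500
step 2 [1y] swap r/2=613/18962: DF=(1 − 613/18962·(0.957500))/(1+613/18962) = 9387/10000 ≈ 0.938700
step 3 [1.5y] zero: DF = P = 2267/2500 ≈ 0.906800

1 1/2 383/400
2 1 9387/10000
3 3/2 2267/2500
DF(1.5y) is solved at step 3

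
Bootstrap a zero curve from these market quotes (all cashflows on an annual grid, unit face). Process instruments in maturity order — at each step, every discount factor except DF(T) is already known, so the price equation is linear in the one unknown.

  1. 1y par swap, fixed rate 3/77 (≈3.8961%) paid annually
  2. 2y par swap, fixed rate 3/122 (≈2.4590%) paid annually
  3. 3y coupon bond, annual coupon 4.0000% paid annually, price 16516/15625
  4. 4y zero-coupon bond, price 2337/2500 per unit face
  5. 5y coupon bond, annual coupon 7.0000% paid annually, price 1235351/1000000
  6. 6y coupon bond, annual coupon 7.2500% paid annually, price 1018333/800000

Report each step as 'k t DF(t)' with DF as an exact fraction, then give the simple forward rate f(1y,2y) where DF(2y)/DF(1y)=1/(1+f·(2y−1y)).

1 1 77/80
2 2 9529/10000
3 3 9427/10000
4 4 2337/2500
5 5 1133/1250
6 6 2173/2500
f(1y,2y) = ((77/80)/(9529/10000) − 1)/(1) = 96/9529 ≈ 1.0075%

step 1 [1y] swap r/1=3/77: DF=(1 − 3/77·(0))/(1+3/77) = 77/80 ≈ 0.962500
step 2 [2y] swap r/1=3/122: DF=(1 − 3/122·(0.962500))/(1+3/122) = 9529/10000 ≈ 0.952900
step 3 [3y] bond c/1=1/25: DF=(16516/15625 − 1/25·(0.962500+0.952900))/(1+1/25) = 9427/10000 ≈ 0.942700
step 4 [4y] zero: DF = P = 2337/2500 ≈ 0.934800
step 5 [5y] bond c/1=7/100: DF=(1235351/1000000 − 7/100·(0.962500+0.952900+0.942700+0.934800))/(1+7/100) = 1133/1250 ≈ 0.906400
step 6 [6y] bond c/1=29/400: DF=(1018333/800000 − 29/400·(0.962500+0.952900+0.942700+0.934800+0.906400))/(1+29/400) = 2173/2500 ≈ 0.869200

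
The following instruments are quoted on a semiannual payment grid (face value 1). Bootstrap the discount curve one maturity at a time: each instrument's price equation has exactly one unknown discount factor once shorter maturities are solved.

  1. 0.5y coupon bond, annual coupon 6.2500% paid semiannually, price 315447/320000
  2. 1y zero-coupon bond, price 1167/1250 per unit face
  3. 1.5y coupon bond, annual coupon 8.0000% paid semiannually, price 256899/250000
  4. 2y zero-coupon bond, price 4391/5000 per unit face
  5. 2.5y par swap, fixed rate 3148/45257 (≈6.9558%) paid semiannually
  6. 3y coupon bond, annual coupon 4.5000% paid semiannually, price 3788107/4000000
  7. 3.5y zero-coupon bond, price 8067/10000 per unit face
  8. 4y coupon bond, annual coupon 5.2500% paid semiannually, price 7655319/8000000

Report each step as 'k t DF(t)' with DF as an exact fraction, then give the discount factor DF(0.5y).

1 1/2 9559/10000
2 1 1167/1250
3 3/2 4577/5000
4 2 4391/5000
5 5/2 4213/5000
6 3 4133/5000
7 7/2 8067/10000
8 4 7749/10000
DF(0.5y) = 9559/10000 ≈ 0.955900

step 1 [0.5y] bond c/2=1/32: DF=(315447/320000 − 1/32·(0))/(1+1/32) = 9559/10000 ≈ 0.955900
step 2 [1y] zero: DF = P = 1167/1250 ≈ 0.933600
step 3 [1.5y] bond c/2=1/25: DF=(256899/250000 − 1/25·(0.955900+0.933600))/(1+1/25) = 4577/5000 ≈ 0.915400
step 4 [2y] zero: DF = P = 4391/5000 ≈ 0.878200
step 5 [2.5y] swap r/2=1574/45257: DF=(1 − 1574/45257·(0.955900+0.933600+0.915400+0.878200))/(1+1574/45257) = 4213/5000 ≈ 0.842600
step 6 [3y] bond c/2=9/400: DF=(3788107/4000000 − 9/400·(0.955900+0.933600+0.915400+0.878200+0.842600))/(1+9/400) = 4133/5000 ≈ 0.826600
step 7 [3.5y] zero: DF = P = 8067/10000 ≈ 0.806700
step 8 [4y] bond c/2=21/800: DF=(7655319/8000000 − 21/800·(0.955900+0.933600+0.915400+0.878200+0.842600+0.826600+0.806700))/(1+21/800) = 7749/10000 ≈ 0.774900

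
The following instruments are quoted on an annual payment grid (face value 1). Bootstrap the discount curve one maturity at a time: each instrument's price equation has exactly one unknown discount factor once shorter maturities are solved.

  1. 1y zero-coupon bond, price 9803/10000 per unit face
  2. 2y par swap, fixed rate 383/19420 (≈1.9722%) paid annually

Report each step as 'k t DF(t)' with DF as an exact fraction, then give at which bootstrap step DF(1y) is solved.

step 1 [1y] zero: DF = P = 9803/10000 ≈ 0.980300
step 2 [2y] swap r/1=383/19420: DF=(1 − 383/19420·(0.980300))/(1+383/19420) = 9617/10000 ≈ 0.961700

1 1 9803/10000
2 2 9617/10000
DF(1y) is solved at step 1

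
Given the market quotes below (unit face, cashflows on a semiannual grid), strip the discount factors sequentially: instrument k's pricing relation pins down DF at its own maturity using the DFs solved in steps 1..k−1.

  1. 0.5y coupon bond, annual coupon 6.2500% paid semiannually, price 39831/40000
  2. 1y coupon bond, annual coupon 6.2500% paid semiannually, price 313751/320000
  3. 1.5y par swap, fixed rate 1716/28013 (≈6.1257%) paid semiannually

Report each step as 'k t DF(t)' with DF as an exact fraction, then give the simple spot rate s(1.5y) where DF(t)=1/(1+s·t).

1 1/2 1207/1250
2 1 1843/2000
3 3/2 4571/5000
s(1.5y) = (1/(4571/5000) − 1)/(3/2) = 286/4571 ≈ 6.2568%

step 1 [0.5y] bond c/2=1/32: DF=(39831/40000 − 1/32·(0))/(1+1/32) = 1207/1250 ≈ 0.965600
step 2 [1y] bond c/2=1/32: DF=(313751/320000 − 1/32·(0.965600))/(1+1/32) = 1843/2000 ≈ 0.921500
step 3 [1.5y] swap r/2=858/28013: DF=(1 − 858/28013·(0.965600+0.921500))/(1+858/28013) = 4571/5000 ≈ 0.914200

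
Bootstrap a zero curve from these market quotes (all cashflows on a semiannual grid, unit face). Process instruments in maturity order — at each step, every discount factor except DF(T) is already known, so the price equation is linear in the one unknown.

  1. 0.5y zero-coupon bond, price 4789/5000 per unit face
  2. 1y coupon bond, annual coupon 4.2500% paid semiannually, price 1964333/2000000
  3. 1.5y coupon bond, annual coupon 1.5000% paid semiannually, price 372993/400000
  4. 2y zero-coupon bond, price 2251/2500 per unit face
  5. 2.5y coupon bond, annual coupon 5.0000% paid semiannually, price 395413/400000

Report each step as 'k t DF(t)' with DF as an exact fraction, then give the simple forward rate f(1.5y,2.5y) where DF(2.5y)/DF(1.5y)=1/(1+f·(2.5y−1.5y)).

step 1 [0.5y] zero: DF = P = 4789/5000 ≈ 0.957800
step 2 [1y] bond c/2=17/800: DF=(1964333/2000000 − 17/800·(0.957800))/(1+17/800) = 4709/5000 ≈ 0.941800
step 3 [1.5y] bond c/2=3/400: DF=(372993/400000 − 3/400·(0.957800+0.941800))/(1+3/400) = 4557/5000 ≈ 0.911400
step 4 [2y] zero: DF = P = 2251/2500 ≈ 0.900400
step 5 [2.5y] bond c/2=1/40: DF=(395413/400000 − 1/40·(0.957800+0.941800+0.911400+0.900400))/(1+1/40) = 8739/10000 ≈ 0.873900

1 1/2 4789/5000
2 1 4709/5000
3 3/2 4557/5000
4 2 2251/2500
5 5/2 8739/10000
f(1.5y,2.5y) = ((4557/5000)/(8739/10000) − 1)/(1) = 125/2913 ≈ 4.2911%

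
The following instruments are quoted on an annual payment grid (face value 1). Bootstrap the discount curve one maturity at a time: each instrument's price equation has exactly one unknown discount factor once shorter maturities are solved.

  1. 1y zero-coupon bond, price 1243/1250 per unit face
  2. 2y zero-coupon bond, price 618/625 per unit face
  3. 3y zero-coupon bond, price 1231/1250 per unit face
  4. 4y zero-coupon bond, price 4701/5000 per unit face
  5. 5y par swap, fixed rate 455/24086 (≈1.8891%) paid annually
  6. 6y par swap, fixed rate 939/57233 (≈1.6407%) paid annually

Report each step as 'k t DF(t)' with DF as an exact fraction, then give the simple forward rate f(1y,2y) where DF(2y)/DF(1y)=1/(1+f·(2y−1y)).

1 1 1243/1250
2 2 618/625
3 3 1231/1250
4 4 4701/5000
5 5 909/1000
6 6 9061/10000
f(1y,2y) = ((1243/1250)/(618/625) − 1)/(1) = 7/1236 ≈ 0.5663%

step 1 [1y] zero: DF = P = 1243/1250 ≈ 0.994400
step 2 [2y] zero: DF = P = 618/625 ≈ 0.988800
step 3 [3y] zero: DF = P = 1231/1250 ≈ 0.984800
step 4 [4y] zero: DF = P = 4701/5000 ≈ 0.940200
step 5 [5y] swap r/1=455/24086: DF=(1 − 455/24086·(0.994400+0.988800+0.984800+0.940200))/(1+455/24086) = 909/1000 ≈ 0.909000
step 6 [6y] swap r/1=939/57233: DF=(1 − 939/57233·(0.994400+0.988800+0.984800+0.940200+0.909000))/(1+939/57233) = 9061/10000 ≈ 0.906100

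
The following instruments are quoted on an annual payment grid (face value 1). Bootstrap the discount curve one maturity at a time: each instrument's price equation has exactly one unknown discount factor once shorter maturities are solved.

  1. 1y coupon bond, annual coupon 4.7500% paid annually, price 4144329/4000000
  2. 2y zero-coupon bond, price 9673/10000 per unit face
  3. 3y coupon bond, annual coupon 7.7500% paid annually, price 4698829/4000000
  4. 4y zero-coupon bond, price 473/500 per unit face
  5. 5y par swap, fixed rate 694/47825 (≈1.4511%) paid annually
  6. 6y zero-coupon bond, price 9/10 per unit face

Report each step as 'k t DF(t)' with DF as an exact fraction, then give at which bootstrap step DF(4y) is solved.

step 1 [1y] bond c/1=19/400: DF=(4144329/4000000 − 19/400·(0))/(1+19/400) = 9891/10000 ≈ 0.989100
step 2 [2y] zero: DF = P = 9673/10000 ≈ 0.967300
step 3 [3y] bond c/1=31/400: DF=(4698829/4000000 − 31/400·(0.989100+0.967300))/(1+31/400) = 1899/2000 ≈ 0.949500
step 4 [4y] zero: DF = P = 473/500 ≈ 0.946000
step 5 [5y] swap r/1=694/47825: DF=(1 − 694/47825·(0.989100+0.967300+0.949500+0.946000))/(1+694/47825) = 4653/5000 ≈ 0.930600
step 6 [6y] zero: DF = P = 9/10 ≈ 0.900000

1 1 9891/10000
2 2 9673/10000
3 3 1899/2000
4 4 473/500
5 5 4653/5000
6 6 9/10
DF(4y) is solved at step 4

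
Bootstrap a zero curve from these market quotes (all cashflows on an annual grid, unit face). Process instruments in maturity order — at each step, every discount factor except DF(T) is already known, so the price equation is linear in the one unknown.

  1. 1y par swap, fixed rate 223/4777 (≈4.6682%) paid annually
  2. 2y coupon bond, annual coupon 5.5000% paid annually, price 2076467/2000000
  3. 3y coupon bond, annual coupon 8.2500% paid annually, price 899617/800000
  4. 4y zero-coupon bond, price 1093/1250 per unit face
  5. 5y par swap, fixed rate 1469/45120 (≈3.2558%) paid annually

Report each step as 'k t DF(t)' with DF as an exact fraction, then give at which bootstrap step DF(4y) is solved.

step 1 [1y] swap r/1=223/4777: DF=(1 − 223/4777·(0))/(1+223/4777) = 4777/5000 ≈ 0.955400
step 2 [2y] bond c/1=11/200: DF=(2076467/2000000 − 11/200·(0.955400))/(1+11/200) = 9343/10000 ≈ 0.934300
step 3 [3y] bond c/1=33/400: DF=(899617/800000 − 33/400·(0.955400+0.934300))/(1+33/400) = 2237/2500 ≈ 0.894800
step 4 [4y] zero: DF = P = 1093/1250 ≈ 0.874400
step 5 [5y] swap r/1=1469/45120: DF=(1 − 1469/45120·(0.955400+0.934300+0.894800+0.874400))/(1+1469/45120) = 8531/10000 ≈ 0.853100

1 1 4777/5000
2 2 9343/10000
3 3 2237/2500
4 4 1093/1250
5 5 8531/10000
DF(4y) is solved at step 4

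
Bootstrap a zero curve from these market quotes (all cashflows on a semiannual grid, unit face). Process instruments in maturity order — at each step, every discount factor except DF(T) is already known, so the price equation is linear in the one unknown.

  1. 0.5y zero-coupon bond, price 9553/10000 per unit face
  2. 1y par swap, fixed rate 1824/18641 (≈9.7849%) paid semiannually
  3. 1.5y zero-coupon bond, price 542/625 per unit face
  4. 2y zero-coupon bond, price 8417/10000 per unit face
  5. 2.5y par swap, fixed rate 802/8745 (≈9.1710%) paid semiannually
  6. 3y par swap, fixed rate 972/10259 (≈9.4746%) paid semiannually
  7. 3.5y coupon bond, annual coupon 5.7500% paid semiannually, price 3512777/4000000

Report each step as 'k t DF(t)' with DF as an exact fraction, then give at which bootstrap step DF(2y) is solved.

step 1 [0.5y] zero: DF = P = 9553/10000 ≈ 0.955300
step 2 [1y] swap r/2=912/18641: DF=(1 − 912/18641·(0.955300))/(1+912/18641) = 568/625 ≈ 0.908800
step 3 [1.5y] zero: DF = P = 542/625 ≈ 0.867200
step 4 [2y] zero: DF = P = 8417/10000 ≈ 0.841700
step 5 [2.5y] swap r/2=401/8745: DF=(1 − 401/8745·(0.955300+0.908800+0.867200+0.841700))/(1+401/8745) = 1599/2000 ≈ 0.799500
step 6 [3y] swap r/2=486/10259: DF=(1 − 486/10259·(0.955300+0.908800+0.867200+0.841700+0.799500))/(1+486/10259) = 757/1000 ≈ 0.757000
step 7 [3.5y] bond c/2=23/800: DF=(3512777/4000000 − 23/800·(0.955300+0.908800+0.867200+0.841700+0.799500+0.757000))/(1+23/800) = 7103/10000 ≈ 0.710300

1 1/2 9553/10000
2 1 568/625
3 3/2 542/625
4 2 8417/10000
5 5/2 1599/2000
6 3 757/1000
7 7/2 7103/10000
DF(2y) is solved at step 4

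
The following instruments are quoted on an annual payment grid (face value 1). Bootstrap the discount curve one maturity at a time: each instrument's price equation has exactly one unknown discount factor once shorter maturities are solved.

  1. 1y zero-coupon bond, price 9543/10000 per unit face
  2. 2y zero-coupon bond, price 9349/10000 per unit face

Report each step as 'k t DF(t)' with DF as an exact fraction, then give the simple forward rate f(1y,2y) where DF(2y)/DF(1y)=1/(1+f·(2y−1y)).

1 1 9543/10000
2 2 9349/10000
f(1y,2y) = ((9543/10000)/(9349/10000) − 1)/(1) = 194/9349 ≈ 2.0751%

step 1 [1y] zero: DF = P = 9543/10000 ≈ 0.954300
step 2 [2y] zero: DF = P = 9349/10000 ≈ 0.934900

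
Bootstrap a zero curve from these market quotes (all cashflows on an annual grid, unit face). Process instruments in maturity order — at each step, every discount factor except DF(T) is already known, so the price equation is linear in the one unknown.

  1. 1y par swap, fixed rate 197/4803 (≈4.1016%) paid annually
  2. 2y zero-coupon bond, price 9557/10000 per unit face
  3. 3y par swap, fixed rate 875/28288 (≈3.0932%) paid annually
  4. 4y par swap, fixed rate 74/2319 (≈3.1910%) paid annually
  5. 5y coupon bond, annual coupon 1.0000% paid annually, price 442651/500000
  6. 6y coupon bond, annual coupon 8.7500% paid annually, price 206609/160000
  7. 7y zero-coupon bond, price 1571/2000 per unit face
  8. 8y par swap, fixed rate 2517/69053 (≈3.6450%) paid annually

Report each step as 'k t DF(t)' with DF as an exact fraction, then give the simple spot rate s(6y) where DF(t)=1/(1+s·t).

1 1 4803/5000
2 2 9557/10000
3 3 73/80
4 4 551/625
5 5 4199/5000
6 6 8213/10000
7 7 1571/2000
8 8 7483/10000
s(6y) = (1/(8213/10000) − 1)/(6) = 1787/49278 ≈ 3.6264%

step 1 [1y] swap r/1=197/4803: DF=(1 − 197/4803·(0))/(1+197/4803) = 4803/5000 ≈ 0.960600
step 2 [2y] zero: DF = P = 9557/10000 ≈ 0.955700
step 3 [3y] swap r/1=875/28288: DF=(1 − 875/28288·(0.960600+0.955700))/(1+875/28288) = 73/80 ≈ 0.912500
step 4 [4y] swap r/1=74/2319: DF=(1 − 74/2319·(0.960600+0.955700+0.912500))/(1+74/2319) = 551/625 ≈ 0.881600
step 5 [5y] bond c/1=1/100: DF=(442651/500000 − 1/100·(0.960600+0.955700+0.912500+0.881600))/(1+1/100) = 4199/5000 ≈ 0.839800
step 6 [6y] bond c/1=7/80: DF=(206609/160000 − 7/80·(0.960600+0.955700+0.912500+0.881600+0.839800))/(1+7/80) = 8213/10000 ≈ 0.821300
step 7 [7y] zero: DF = P = 1571/2000 ≈ 0.785500
step 8 [8y] swap r/1=2517/69053: DF=(1 − 2517/69053·(0.960600+0.955700+0.912500+0.881600+0.839800+0.821300+0.785500))/(1+2517/69053) = 7483/10000 ≈ 0.748300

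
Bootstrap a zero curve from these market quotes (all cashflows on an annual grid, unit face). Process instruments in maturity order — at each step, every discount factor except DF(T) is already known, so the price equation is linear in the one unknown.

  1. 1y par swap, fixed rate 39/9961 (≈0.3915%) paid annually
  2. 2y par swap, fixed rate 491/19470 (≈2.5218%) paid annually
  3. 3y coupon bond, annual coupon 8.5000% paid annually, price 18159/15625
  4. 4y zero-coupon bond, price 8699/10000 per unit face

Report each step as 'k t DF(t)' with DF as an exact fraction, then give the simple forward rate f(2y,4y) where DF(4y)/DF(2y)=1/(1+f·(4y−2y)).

step 1 [1y] swap r/1=39/9961: DF=(1 − 39/9961·(0))/(1+39/9961) = 9961/10000 ≈ 0.996100
step 2 [2y] swap r/1=491/19470: DF=(1 − 491/19470·(0.996100))/(1+491/19470) = 9509/10000 ≈ 0.950900
step 3 [3y] bond c/1=17/200: DF=(18159/15625 − 17/200·(0.996100+0.950900))/(1+17/200) = 4593/5000 ≈ 0.918600
step 4 [4y] zero: DF = P = 8699/10000 ≈ 0.869900

1 1 9961/10000
2 2 9509/10000
3 3 4593/5000
4 4 8699/10000
f(2y,4y) = ((9509/10000)/(8699/10000) − 1)/(2) = 405/8699 ≈ 4.6557%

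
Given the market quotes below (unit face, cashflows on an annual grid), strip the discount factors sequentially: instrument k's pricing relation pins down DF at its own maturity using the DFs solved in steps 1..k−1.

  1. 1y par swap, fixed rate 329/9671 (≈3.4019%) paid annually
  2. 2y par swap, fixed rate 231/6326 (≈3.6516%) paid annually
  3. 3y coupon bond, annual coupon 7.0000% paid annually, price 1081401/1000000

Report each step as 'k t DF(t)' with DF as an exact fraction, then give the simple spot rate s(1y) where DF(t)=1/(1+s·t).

step 1 [1y] swap r/1=329/9671: DF=(1 − 329/9671·(0))/(1+329/9671) = 9671/10000 ≈ 0.967100
step 2 [2y] swap r/1=231/6326: DF=(1 − 231/6326·(0.967100))/(1+231/6326) = 9307/10000 ≈ 0.930700
step 3 [3y] bond c/1=7/100: DF=(1081401/1000000 − 7/100·(0.967100+0.930700))/(1+7/100) = 1773/2000 ≈ 0.886500

1 1 9671/10000
2 2 9307/10000
3 3 1773/2000
s(1y) = (1/(9671/10000) − 1)/(1) = 329/9671 ≈ 3.4019%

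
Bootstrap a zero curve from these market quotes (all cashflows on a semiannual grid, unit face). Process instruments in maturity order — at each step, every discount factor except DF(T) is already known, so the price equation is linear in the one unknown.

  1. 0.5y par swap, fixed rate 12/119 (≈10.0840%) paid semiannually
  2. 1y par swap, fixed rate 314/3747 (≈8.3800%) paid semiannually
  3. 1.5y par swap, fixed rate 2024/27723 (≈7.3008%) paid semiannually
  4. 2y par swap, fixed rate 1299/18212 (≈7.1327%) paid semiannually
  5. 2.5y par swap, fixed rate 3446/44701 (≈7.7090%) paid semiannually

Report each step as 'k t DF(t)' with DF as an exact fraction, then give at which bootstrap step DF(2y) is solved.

1 1/2 119/125
2 1 1843/2000
3 3/2 2247/2500
4 2 8701/10000
5 5/2 8277/10000
DF(2y) is solved at step 4

step 1 [0.5y] swap r/2=6/119: DF=(1 − 6/119·(0))/(1+6/119) = 119/125 ≈ 0.952000
step 2 [1y] swap r/2=157/3747: DF=(1 − 157/3747·(0.952000))/(1+157/3747) = 1843/2000 ≈ 0.921500
step 3 [1.5y] swap r/2=1012/27723: DF=(1 − 1012/27723·(0.952000+0.921500))/(1+1012/27723) = 2247/2500 ≈ 0.898800
step 4 [2y] swap r/2=1299/36424: DF=(1 − 1299/36424·(0.952000+0.921500+0.898800))/(1+1299/36424) = 8701/10000 ≈ 0.870100
step 5 [2.5y] swap r/2=1723/44701: DF=(1 − 1723/44701·(0.952000+0.921500+0.898800+0.870100))/(1+1723/44701) = 8277/10000 ≈ 0.827700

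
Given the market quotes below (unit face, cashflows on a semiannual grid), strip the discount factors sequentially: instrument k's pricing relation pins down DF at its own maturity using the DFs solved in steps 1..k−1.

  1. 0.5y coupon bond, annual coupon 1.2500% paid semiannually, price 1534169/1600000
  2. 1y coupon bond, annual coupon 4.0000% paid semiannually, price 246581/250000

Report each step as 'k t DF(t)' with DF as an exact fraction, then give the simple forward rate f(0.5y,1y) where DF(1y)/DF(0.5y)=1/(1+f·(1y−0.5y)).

1 1/2 9529/10000
2 1 9483/10000
f(0.5y,1y) = ((9529/10000)/(9483/10000) − 1)/(1/2) = 92/9483 ≈ 0.9702%

step 1 [0.5y] bond c/2=1/160: DF=(1534169/1600000 − 1/160·(0))/(1+1/160) = 9529/10000 ≈ 0.952900
step 2 [1y] bond c/2=1/50: DF=(246581/250000 − 1/50·(0.952900))/(1+1/50) = 9483/10000 ≈ 0.948300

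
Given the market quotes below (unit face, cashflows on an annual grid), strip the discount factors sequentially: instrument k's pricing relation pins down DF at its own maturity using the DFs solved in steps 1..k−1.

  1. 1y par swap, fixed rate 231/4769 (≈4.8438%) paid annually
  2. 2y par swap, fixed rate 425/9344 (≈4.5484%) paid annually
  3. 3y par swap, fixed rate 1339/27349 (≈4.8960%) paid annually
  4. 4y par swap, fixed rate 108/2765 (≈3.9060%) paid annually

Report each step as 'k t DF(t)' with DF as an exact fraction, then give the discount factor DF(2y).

step 1 [1y] swap r/1=231/4769: DF=(1 − 231/4769·(0))/(1+231/4769) = 4769/5000 ≈ 0.953800
step 2 [2y] swap r/1=425/9344: DF=(1 − 425/9344·(0.953800))/(1+425/9344) = 183/200 ≈ 0.915000
step 3 [3y] swap r/1=1339/27349: DF=(1 − 1339/27349·(0.953800+0.915000))/(1+1339/27349) = 8661/10000 ≈ 0.866100
step 4 [4y] swap r/1=108/2765: DF=(1 − 108/2765·(0.953800+0.915000+0.866100))/(1+108/2765) = 2149/2500 ≈ 0.859600

1 1 4769/5000
2 2 183/200
3 3 8661/10000
4 4 2149/2500
DF(2y) = 183/200 ≈ 0.915000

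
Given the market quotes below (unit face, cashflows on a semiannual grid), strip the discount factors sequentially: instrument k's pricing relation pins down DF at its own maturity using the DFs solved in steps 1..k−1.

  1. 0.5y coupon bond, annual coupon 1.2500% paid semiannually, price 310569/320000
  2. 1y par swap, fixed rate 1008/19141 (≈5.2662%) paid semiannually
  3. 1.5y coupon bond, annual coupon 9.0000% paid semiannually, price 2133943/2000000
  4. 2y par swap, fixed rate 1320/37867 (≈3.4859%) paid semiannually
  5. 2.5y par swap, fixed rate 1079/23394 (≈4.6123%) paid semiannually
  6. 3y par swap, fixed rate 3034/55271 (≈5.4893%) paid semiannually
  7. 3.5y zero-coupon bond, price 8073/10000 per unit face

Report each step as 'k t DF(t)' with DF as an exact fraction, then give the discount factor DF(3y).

1 1/2 1929/2000
2 1 1187/1250
3 3/2 4693/5000
4 2 467/500
5 5/2 8921/10000
6 3 8483/10000
7 7/2 8073/10000
DF(3y) = 8483/10000 ≈ 0.848300

step 1 [0.5y] bond c/2=1/160: DF=(310569/320000 − 1/160·(0))/(1+1/160) = 1929/2000 ≈ 0.964500
step 2 [1y] swap r/2=504/19141: DF=(1 − 504/19141·(0.964500))/(1+504/19141) = 1187/1250 ≈ 0.949600
step 3 [1.5y] bond c/2=9/200: DF=(2133943/2000000 − 9/200·(0.964500+0.949600))/(1+9/200) = 4693/5000 ≈ 0.938600
step 4 [2y] swap r/2=660/37867: DF=(1 − 660/37867·(0.964500+0.949600+0.938600))/(1+660/37867) = 467/500 ≈ 0.934000
step 5 [2.5y] swap r/2=1079/46788: DF=(1 − 1079/46788·(0.964500+0.949600+0.938600+0.934000))/(1+1079/46788) = 8921/10000 ≈ 0.892100
step 6 [3y] swap r/2=1517/55271: DF=(1 − 1517/55271·(0.964500+0.949600+0.938600+0.934000+0.892100))/(1+1517/55271) = 8483/10000 ≈ 0.848300
step 7 [3.5y] zero: DF = P = 8073/10000 ≈ 0.807300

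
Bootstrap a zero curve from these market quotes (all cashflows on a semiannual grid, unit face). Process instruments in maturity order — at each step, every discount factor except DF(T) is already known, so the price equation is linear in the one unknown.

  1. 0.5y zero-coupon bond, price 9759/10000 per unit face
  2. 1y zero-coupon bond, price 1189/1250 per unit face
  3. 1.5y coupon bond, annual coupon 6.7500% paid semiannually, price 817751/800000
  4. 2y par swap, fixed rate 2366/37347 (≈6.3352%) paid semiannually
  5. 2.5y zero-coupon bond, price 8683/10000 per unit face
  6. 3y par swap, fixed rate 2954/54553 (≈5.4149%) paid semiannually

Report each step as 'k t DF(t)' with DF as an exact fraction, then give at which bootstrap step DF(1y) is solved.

step 1 [0.5y] zero: DF = P = 9759/10000 ≈ 0.975900
step 2 [1y] zero: DF = P = 1189/1250 ≈ 0.951200
step 3 [1.5y] bond c/2=27/800: DF=(817751/800000 − 27/800·(0.975900+0.951200))/(1+27/800) = 9259/10000 ≈ 0.925900
step 4 [2y] swap r/2=1183/37347: DF=(1 − 1183/37347·(0.975900+0.951200+0.925900))/(1+1183/37347) = 8817/10000 ≈ 0.881700
step 5 [2.5y] zero: DF = P = 8683/10000 ≈ 0.868300
step 6 [3y] swap r/2=1477/54553: DF=(1 − 1477/54553·(0.975900+0.951200+0.925900+0.881700+0.868300))/(1+1477/54553) = 8523/10000 ≈ 0.852300

1 1/2 9759/10000
2 1 1189/1250
3 3/2 9259/10000
4 2 8817/10000
5 5/2 8683/10000
6 3 8523/10000
DF(1y) is solved at step 2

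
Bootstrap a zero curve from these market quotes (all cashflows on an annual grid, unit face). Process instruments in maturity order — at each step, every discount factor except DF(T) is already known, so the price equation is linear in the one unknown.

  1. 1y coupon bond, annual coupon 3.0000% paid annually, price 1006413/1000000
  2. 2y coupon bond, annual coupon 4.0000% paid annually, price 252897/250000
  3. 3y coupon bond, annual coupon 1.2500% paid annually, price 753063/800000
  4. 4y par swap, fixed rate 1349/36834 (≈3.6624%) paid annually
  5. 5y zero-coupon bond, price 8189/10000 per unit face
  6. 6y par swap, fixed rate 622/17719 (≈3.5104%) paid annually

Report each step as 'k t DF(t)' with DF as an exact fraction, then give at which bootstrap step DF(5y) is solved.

1 1 9771/10000
2 2 9351/10000
3 3 9061/10000
4 4 8651/10000
5 5 8189/10000
6 6 4067/5000
DF(5y) is solved at step 5

step 1 [1y] bond c/1=3/100: DF=(1006413/1000000 − 3/100·(0))/(1+3/100) = 9771/10000 ≈ 0.977100
step 2 [2y] bond c/1=1/25: DF=(252897/250000 − 1/25·(0.977100))/(1+1/25) = 9351/10000 ≈ 0.935100
step 3 [3y] bond c/1=1/80: DF=(753063/800000 − 1/80·(0.977100+0.935100))/(1+1/80) = 9061/10000 ≈ 0.906100
step 4 [4y] swap r/1=1349/36834: DF=(1 − 1349/36834·(0.977100+0.935100+0.906100))/(1+1349/36834) = 8651/10000 ≈ 0.865100
step 5 [5y] zero: DF = P = 8189/10000 ≈ 0.818900
step 6 [6y] swap r/1=622/17719: DF=(1 − 622/17719·(0.977100+0.935100+0.906100+0.865100+0.818900))/(1+622/17719) = 4067/5000 ≈ 0.813400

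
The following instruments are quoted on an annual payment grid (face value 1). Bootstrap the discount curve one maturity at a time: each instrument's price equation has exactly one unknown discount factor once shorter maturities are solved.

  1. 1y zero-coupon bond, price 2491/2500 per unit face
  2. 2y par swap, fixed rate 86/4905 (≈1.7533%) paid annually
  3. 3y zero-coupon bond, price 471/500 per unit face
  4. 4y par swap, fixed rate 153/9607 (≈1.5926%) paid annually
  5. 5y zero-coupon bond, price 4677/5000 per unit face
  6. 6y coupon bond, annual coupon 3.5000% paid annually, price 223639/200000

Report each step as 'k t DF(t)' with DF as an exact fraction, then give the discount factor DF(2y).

1 1 2491/2500
2 2 1207/1250
3 3 471/500
4 4 2347/2500
5 5 4677/5000
6 6 2297/2500
DF(2y) = 1207/1250 ≈ 0.965600

step 1 [1y] zero: DF = P = 2491/2500 ≈ 0.996400
step 2 [2y] swap r/1=86/4905: DF=(1 − 86/4905·(0.996400))/(1+86/4905) = 1207/1250 ≈ 0.965600
step 3 [3y] zero: DF = P = 471/500 ≈ 0.942000
step 4 [4y] swap r/1=153/9607: DF=(1 − 153/9607·(0.996400+0.965600+0.942000))/(1+153/9607) = 2347/2500 ≈ 0.938800
step 5 [5y] zero: DF = P = 4677/5000 ≈ 0.935400
step 6 [6y] bond c/1=7/200: DF=(223639/200000 − 7/200·(0.996400+0.965600+0.942000+0.938800+0.935400))/(1+7/200) = 2297/2500 ≈ 0.918800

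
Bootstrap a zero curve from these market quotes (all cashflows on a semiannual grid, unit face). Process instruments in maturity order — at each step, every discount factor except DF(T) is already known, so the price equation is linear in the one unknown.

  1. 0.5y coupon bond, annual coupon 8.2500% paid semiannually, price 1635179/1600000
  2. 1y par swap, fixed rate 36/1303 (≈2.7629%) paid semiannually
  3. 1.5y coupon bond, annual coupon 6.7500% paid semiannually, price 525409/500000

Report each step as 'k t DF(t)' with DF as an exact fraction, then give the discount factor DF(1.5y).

1 1/2 1963/2000
2 1 973/1000
3 3/2 9527/10000
DF(1.5y) = 9527/10000 ≈ 0.952700

step 1 [0.5y] bond c/2=33/800: DF=(1635179/1600000 − 33/800·(0))/(1+33/800) = 1963/2000 ≈ 0.981500
step 2 [1y] swap r/2=18/1303: DF=(1 − 18/1303·(0.981500))/(1+18/1303) = 973/1000 ≈ 0.973000
step 3 [1.5y] bond c/2=27/800: DF=(525409/500000 − 27/800·(0.981500+0.973000))/(1+27/800) = 9527/10000 ≈ 0.952700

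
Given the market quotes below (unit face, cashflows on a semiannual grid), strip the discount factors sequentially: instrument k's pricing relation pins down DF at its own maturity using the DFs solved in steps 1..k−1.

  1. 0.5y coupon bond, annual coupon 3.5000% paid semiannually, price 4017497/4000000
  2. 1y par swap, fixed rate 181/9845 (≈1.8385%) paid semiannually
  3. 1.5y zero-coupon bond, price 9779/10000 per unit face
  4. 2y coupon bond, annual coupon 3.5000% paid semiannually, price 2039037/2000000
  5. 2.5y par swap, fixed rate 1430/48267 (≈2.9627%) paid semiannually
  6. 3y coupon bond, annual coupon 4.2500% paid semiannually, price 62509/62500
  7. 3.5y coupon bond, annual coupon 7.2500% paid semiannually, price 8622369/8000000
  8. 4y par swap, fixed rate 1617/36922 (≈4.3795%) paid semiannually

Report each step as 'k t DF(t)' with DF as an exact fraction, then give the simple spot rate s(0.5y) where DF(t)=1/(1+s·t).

step 1 [0.5y] bond c/2=7/400: DF=(4017497/4000000 − 7/400·(0))/(1+7/400) = 9871/10000 ≈ 0.987100
step 2 [1y] swap r/2=181/19690: DF=(1 − 181/19690·(0.987100))/(1+181/19690) = 9819/10000 ≈ 0.981900
step 3 [1.5y] zero: DF = P = 9779/10000 ≈ 0.977900
step 4 [2y] bond c/2=7/400: DF=(2039037/2000000 − 7/400·(0.987100+0.981900+0.977900))/(1+7/400) = 9513/10000 ≈ 0.951300
step 5 [2.5y] swap r/2=715/48267: DF=(1 − 715/48267·(0.987100+0.981900+0.977900+0.951300))/(1+715/48267) = 1857/2000 ≈ 0.928500
step 6 [3y] bond c/2=17/800: DF=(62509/62500 − 17/800·(0.987100+0.981900+0.977900+0.951300+0.928500))/(1+17/800) = 8789/10000 ≈ 0.878900
step 7 [3.5y] bond c/2=29/800: DF=(8622369/8000000 − 29/800·(0.987100+0.981900+0.977900+0.951300+0.928500+0.878900))/(1+29/800) = 1681/2000 ≈ 0.840500
step 8 [4y] swap r/2=1617/73844: DF=(1 − 1617/73844·(0.987100+0.981900+0.977900+0.951300+0.928500+0.878900+0.840500))/(1+1617/73844) = 8383/10000 ≈ 0.838300

1 1/2 9871/10000
2 1 9819/10000
3 3/2 9779/10000
4 2 9513/10000
5 5/2 1857/2000
6 3 8789/10000
7 7/2 1681/2000
8 4 8383/10000
s(0.5y) = (1/(9871/10000) − 1)/(1/2) = 258/9871 ≈ 2.6137%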